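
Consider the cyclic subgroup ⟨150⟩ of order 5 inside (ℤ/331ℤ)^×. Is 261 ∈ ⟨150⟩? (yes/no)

no

261 ∈ ⟨150⟩ iff 261^5 ≡ 1 (mod 331), since |⟨150⟩| = 5.
261^5 mod 331 = 164.
Since 164 ≠ 1, 261 does not lie in the subgroup.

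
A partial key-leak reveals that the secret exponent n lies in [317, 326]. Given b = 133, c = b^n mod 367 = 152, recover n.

319

Compute 133^317 mod 367 = 354, then multiply by 133 repeatedly:
  133^317=354  133^318=106  133^319=152
Found 152 at exponent 319.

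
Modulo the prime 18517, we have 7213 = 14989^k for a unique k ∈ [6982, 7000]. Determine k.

Compute 14989^6982 mod 18517 = 6180, then multiply by 14989 repeatedly:
  14989^6982=6180  14989^6983=9986  14989^6984=7243  14989^6985=156  14989^6986=5142
  14989^6987=5684  14989^6988=759  14989^6989=7213
Found 7213 at exponent 6989.

6989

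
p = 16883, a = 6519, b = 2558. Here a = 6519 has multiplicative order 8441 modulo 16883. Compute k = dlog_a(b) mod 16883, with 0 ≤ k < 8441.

620

Baby-step giant-step with m = ceil(sqrt(8441)) = 92.
Baby table (6519^j mod 16883 for j=0..91):
  0:1  1:6519  2:2850  3:7850  4:1777  5:2525  6:16433  7:4092
  8:608  9:12930  10:10734  11:11794  12:16787  13:15730  14:13411  15:6135
  16:15121  17:10845  18:9434  19:12360  20:9164  21:8062  22:16282  23:15820
  24:9216  25:9390  26:12535  27:1945  28:322  29:5626  30:6018  31:12133
  32:15055  33:2666  34:7047  35:750  36:10063  37:10242  38:12216  39:15876
  40:2854  41:160  42:13177  43:159  44:6658  45:14192  46:15691  47:12415
  48:13166  49:12865  50:9074  51:12257  52:13027  53:1523  54:1233  55:1619
  56:2386  57:5091  58:13134  59:6853  60:2289  61:14302  62:6812  63:5138
  64:15633  65:5739  66:16696  67:13406  68:7306  69:871  70:5361  71:549
  72:16618  73:11414  74:4485  75:13242  76:1819  77:6195  78:1069  79:13015
  80:7710  81:799  82:8717  83:14828  84:8557  85:1651  86:8398  87:11876
  88:11089  89:13068  90:15557  91:16785
Giant step factor: 6519^(-92) ≡ 13026 (mod 16883).
Scan 2558·13026^i mod 16883 for i = 0, 1, …:
  i=0: 2558   i=1: 10349   i=2: 12202   i=3: 6690
  i=4: 10777   i=5: 15940   i=6: 7306
Match at i=6, j=68: k = 6·92 + 68 = 620.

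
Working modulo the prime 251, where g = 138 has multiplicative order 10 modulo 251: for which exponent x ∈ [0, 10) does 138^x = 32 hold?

Successive powers of 138 modulo 251:
  138^0=1  138^1=138  138^2=219  138^3=102  138^4=20  138^5=250
  138^6=113  138^7=32
So 138^7 ≡ 32 (mod 251), giving x = 7.

7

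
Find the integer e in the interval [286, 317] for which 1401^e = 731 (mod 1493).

287

Compute 1401^286 mod 1493 = 1339, then multiply by 1401 repeatedly:
  1401^286=1339  1401^287=731
Found 731 at exponent 287.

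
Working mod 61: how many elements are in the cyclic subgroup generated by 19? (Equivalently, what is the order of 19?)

The order of 19 must divide p − 1 = 60 = 2^2 · 3 · 5.
Divisors: 1, 2, 3, 4, 5, 6, 10, 12, 15, 20, 30, 60.
Check each in increasing order: 19^1 ≡ 19;  19^2 ≡ 56;  19^3 ≡ 27;  19^4 ≡ 25;  19^5 ≡ 48;  19^6 ≡ 58;  19^10 ≡ 47;  19^12 ≡ 9;  19^15 ≡ 60;  19^20 ≡ 13;  19^30 ≡ 1.
Smallest exponent giving 1 is 30.

30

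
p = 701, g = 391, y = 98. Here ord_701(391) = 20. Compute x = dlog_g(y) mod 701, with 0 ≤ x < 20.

Successive powers of 391 modulo 701:
  391^0=1  391^1=391  391^2=63  391^3=98
So 391^3 ≡ 98 (mod 701), giving x = 3.

3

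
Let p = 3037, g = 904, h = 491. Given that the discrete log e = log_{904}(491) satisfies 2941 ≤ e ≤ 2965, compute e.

2951

Compute 904^2941 mod 3037 = 2797, then multiply by 904 repeatedly:
  904^2941=2797  904^2942=1704  904^2943=657  904^2944=1713  904^2945=2719
  904^2946=1043  904^2947=1402  904^2948=979  904^2949=1249  904^2950=2369
  904^2951=491
Found 491 at exponent 2951.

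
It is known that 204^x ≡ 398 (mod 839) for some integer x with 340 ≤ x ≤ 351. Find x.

Compute 204^340 mod 839 = 638, then multiply by 204 repeatedly:
  204^340=638  204^341=107  204^342=14  204^343=339  204^344=358
  204^345=39  204^346=405  204^347=398
Found 398 at exponent 347.

347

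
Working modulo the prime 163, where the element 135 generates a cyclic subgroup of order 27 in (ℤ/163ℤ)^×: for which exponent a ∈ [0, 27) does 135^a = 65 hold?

16

Successive powers of 135 modulo 163:
  135^0=1  135^1=135  135^2=132  135^3=53  135^4=146  135^5=150
  135^6=38  135^7=77  135^8=126  135^9=58  135^10=6  135^11=158
  135^12=140  135^13=155  135^14=61  135^15=85  135^16=65
So 135^16 ≡ 65 (mod 163), giving a = 16.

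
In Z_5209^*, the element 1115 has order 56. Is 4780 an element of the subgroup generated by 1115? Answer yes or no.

4780 ∈ ⟨1115⟩ iff 4780^56 ≡ 1 (mod 5209), since |⟨1115⟩| = 56.
4780^56 mod 5209 = 1.
Since 1 = 1, 4780 lies in the subgroup.

yes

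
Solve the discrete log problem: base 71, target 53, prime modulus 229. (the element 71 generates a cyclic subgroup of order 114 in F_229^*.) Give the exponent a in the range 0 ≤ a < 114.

Baby-step giant-step with m = ceil(sqrt(114)) = 11.
Baby table (71^j mod 229 for j=0..10):
  0:1  1:71  2:3  3:213  4:9  5:181  6:27  7:85
  8:81  9:26  10:14
Giant step factor: 71^(-11) ≡ 138 (mod 229).
Scan 53·138^i mod 229 for i = 0, 1, …:
  i=0: 53   i=1: 215   i=2: 129   i=3: 169
  i=4: 193   i=5: 70   i=6: 42   i=7: 71
Match at i=7, j=1: a = 7·11 + 1 = 78.

78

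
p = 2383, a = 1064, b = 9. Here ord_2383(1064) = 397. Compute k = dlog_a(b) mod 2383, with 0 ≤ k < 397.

69

Baby-step giant-step with m = ceil(sqrt(397)) = 20.
Baby table (1064^j mod 2383 for j=0..19):
  0:1  1:1064  2:171  3:836  4:645  5:2359  6:677  7:662
  8:1383  9:1201  10:576  11:433  12:793  13:170  14:2155  15:474
  16:1523  17:32  18:686  19:706
Giant step factor: 1064^(-20) ≡ 2299 (mod 2383).
Scan 9·2299^i mod 2383 for i = 0, 1, …:
  i=0: 9   i=1: 1627   i=2: 1546   i=3: 1201
Match at i=3, j=9: k = 3·20 + 9 = 69.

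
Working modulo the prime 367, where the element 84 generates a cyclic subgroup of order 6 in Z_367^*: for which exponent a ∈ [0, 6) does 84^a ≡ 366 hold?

3

Successive powers of 84 modulo 367:
  84^0=1  84^1=84  84^2=83  84^3=366
So 84^3 ≡ 366 (mod 367), giving a = 3.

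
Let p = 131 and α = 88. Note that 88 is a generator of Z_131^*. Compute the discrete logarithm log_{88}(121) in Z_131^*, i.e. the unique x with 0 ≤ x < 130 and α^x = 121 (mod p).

68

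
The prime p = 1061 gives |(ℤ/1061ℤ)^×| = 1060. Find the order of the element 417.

530

The order of 417 must divide p − 1 = 1060 = 2^2 · 5 · 53.
Divisors: 1, 2, 4, 5, 10, 20, 53, 106, 212, 265, 530, 1060.
Check each in increasing order: 417^1 ≡ 417;  417^2 ≡ 946;  417^4 ≡ 493;  417^5 ≡ 808;  417^10 ≡ 349;  417^20 ≡ 847;  417^53 ≡ 841;  417^106 ≡ 655;  417^212 ≡ 381;  417^265 ≡ 1060;  417^530 ≡ 1.
Smallest exponent giving 1 is 530.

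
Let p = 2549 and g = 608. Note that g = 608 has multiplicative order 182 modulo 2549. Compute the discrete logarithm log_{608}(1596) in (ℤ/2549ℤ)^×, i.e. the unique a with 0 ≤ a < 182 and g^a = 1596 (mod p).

Baby-step giant-step with m = ceil(sqrt(182)) = 14.
Baby table (608^j mod 2549 for j=0..13):
  0:1  1:608  2:59  3:186  4:932  5:778  6:1459  7:20
  8:1964  9:1180  10:1171  11:797  12:266  13:1141
Giant step factor: 608^(-14) ≡ 325 (mod 2549).
Scan 1596·325^i mod 2549 for i = 0, 1, …:
  i=0: 1596   i=1: 1253   i=2: 1934   i=3: 1496
  i=4: 1890   i=5: 2490   i=6: 1217   i=7: 430
  i=8: 2104   i=9: 668   i=10: 435   i=11: 1180
Match at i=11, j=9: a = 11·14 + 9 = 163.

163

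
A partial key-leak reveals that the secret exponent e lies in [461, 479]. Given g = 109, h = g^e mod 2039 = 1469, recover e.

472

Compute 109^461 mod 2039 = 224, then multiply by 109 repeatedly:
  109^461=224  109^462=1987  109^463=449  109^464=5  109^465=545
  109^466=274  109^467=1320  109^468=1150  109^469=971  109^470=1850
  109^471=1828  109^472=1469
Found 1469 at exponent 472.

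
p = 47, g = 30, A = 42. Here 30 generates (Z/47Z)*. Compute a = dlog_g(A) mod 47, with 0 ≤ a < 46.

36

Baby-step giant-step with m = ceil(sqrt(46)) = 7.
Baby table (30^j mod 47 for j=0..6):
  0:1  1:30  2:7  3:22  4:2  5:13  6:14
Giant step factor: 30^(-7) ≡ 31 (mod 47).
Scan 42·31^i mod 47 for i = 0, 1, …:
  i=0: 42   i=1: 33   i=2: 36   i=3: 35
  i=4: 4   i=5: 30
Match at i=5, j=1: a = 5·7 + 1 = 36.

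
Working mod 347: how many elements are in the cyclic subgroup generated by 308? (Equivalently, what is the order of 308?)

346

The order of 308 must divide p − 1 = 346 = 2 · 173.
Divisors: 1, 2, 173, 346.
Check each in increasing order: 308^1 ≡ 308;  308^2 ≡ 133;  308^173 ≡ 346;  308^346 ≡ 1.
Smallest exponent giving 1 is 346.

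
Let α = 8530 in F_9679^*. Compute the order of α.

The order of 8530 must divide p − 1 = 9678 = 2 · 3 · 1613.
Divisors: 1, 2, 3, 6, 1613, 3226, 4839, 9678.
Check each in increasing order: 8530^1 ≡ 8530;  8530^2 ≡ 3857;  8530^3 ≡ 1289;  8530^6 ≡ 6412;  8530^1613 ≡ 1.
Smallest exponent giving 1 is 1613.

1613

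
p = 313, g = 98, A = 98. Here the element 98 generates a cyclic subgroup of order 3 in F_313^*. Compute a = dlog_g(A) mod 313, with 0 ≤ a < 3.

1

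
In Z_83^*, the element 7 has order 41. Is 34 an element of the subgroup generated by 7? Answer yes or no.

34 ∈ ⟨7⟩ iff 34^41 ≡ 1 (mod 83), since |⟨7⟩| = 41.
34^41 mod 83 = 82.
Since 82 ≠ 1, 34 does not lie in the subgroup.

no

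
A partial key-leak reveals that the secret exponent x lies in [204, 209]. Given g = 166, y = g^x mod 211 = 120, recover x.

206

Compute 166^204 mod 211 = 11, then multiply by 166 repeatedly:
  166^204=11  166^205=138  166^206=120
Found 120 at exponent 206.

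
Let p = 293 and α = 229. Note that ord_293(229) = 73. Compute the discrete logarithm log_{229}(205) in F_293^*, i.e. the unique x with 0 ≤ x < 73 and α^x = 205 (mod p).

Baby-step giant-step with m = ceil(sqrt(73)) = 9.
Baby table (229^j mod 293 for j=0..8):
  0:1  1:229  2:287  3:91  4:36  5:40  6:77  7:53
  8:124
Giant step factor: 229^(-9) ≡ 82 (mod 293).
Scan 205·82^i mod 293 for i = 0, 1, …:
  i=0: 205   i=1: 109   i=2: 148   i=3: 123
  i=4: 124
Match at i=4, j=8: x = 4·9 + 8 = 44.

44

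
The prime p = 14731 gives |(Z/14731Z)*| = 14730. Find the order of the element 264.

7365

The order of 264 must divide p − 1 = 14730 = 2 · 3 · 5 · 491.
Divisors: 1, 2, 3, 5, 6, 10, 15, 30, 491, 982, 1473, 2455, 2946, 4910, 7365, 14730.
Check each in increasing order: 264^1 ≡ 264;  264^2 ≡ 10772;  264^3 ≡ 725;  264^5 ≡ 2270;  264^6 ≡ 10040;  264^10 ≡ 11781;  264^15 ≡ 6105;  264^30 ≡ 1595;  264^491 ≡ 4516;  264^982 ≡ 6552;  264^1473 ≡ 8984;  264^2455 ≡ 12823;  264^2946 ≡ 1107;  264^4910 ≡ 1907;  264^7365 ≡ 1.
Smallest exponent giving 1 is 7365.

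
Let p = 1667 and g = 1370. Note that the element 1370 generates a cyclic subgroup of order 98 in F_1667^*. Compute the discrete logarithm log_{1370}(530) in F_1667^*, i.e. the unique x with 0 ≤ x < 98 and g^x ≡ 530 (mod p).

76

Baby-step giant-step with m = ceil(sqrt(98)) = 10.
Baby table (1370^j mod 1667 for j=0..9):
  0:1  1:1370  2:1525  3:499  4:160  5:823  6:618  7:1491
  8:595  9:1654
Giant step factor: 1370^(-10) ≡ 911 (mod 1667).
Scan 530·911^i mod 1667 for i = 0, 1, …:
  i=0: 530   i=1: 1067   i=2: 176   i=3: 304
  i=4: 222   i=5: 535   i=6: 621   i=7: 618
Match at i=7, j=6: x = 7·10 + 6 = 76.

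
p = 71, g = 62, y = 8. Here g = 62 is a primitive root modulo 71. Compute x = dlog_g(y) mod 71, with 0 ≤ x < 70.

Baby-step giant-step with m = ceil(sqrt(70)) = 9.
Baby table (62^j mod 71 for j=0..8):
  0:1  1:62  2:10  3:52  4:29  5:23  6:6  7:17
  8:60
Giant step factor: 62^(-9) ≡ 33 (mod 71).
Scan 8·33^i mod 71 for i = 0, 1, …:
  i=0: 8   i=1: 51   i=2: 50   i=3: 17
Match at i=3, j=7: x = 3·9 + 7 = 34.

34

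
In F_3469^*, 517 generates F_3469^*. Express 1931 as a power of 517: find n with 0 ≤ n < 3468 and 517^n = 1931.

Baby-step giant-step with m = ceil(sqrt(3468)) = 59.
Baby table (517^j mod 3469 for j=0..58):
  0:1  1:517  2:176  3:798  4:3224  5:1688  6:1977  7:2223
  8:1052  9:2720  10:1295  11:3467  12:2435  13:3117  14:1873  15:490
  16:93  17:2984  18:2492  19:1365  20:1498  21:879  22:4  23:2068
  24:704  25:3192  26:2489  27:3283  28:970  29:1954  30:739  31:473
  32:1711  33:3461  34:2802  35:2061  36:554  37:1960  38:372  39:1529
  40:3030  41:1991  42:2523  43:47  44:16  45:1334  46:2816  47:2361
  48:3018  49:2725  50:411  51:878  52:2956  53:1892  54:3375  55:3437
  56:801  57:1306  58:2216
Giant step factor: 517^(-59) ≡ 1173 (mod 3469).
Scan 1931·1173^i mod 3469 for i = 0, 1, …:
  i=0: 1931   i=1: 3275   i=2: 1392   i=3: 2386
  i=4: 2764   i=5: 2126   i=6: 3056   i=7: 1211
  i=8: 1682   i=9: 2594     …   i=53: 1488
  i=54: 517
Match at i=54, j=1: n = 54·59 + 1 = 3187.

3187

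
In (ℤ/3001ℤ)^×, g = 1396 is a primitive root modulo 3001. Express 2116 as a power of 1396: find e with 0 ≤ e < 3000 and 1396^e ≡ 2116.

Baby-step giant-step with m = ceil(sqrt(3000)) = 55.
Baby table (1396^j mod 3001 for j=0..54):
  0:1  1:1396  2:1167  3:2590  4:2436  5:523  6:865  7:1138
  8:1119  9:1604  10:438  11:2245  12:976  13:42  14:1613  15:998
  16:744  17:278  18:959  19:318  20:2781  21:1983  22:1346  23:390
  24:1259  25:1979  26:1764  27:1724  28:2903  29:1238  30:2673  31:1265
  32:1352  33:2764  34:2259  35:2514  36:1375  37:1861  38:2091  39:2064
  40:384  41:1886  42:979  43:1229  44:2113  45:2766  46:2050  47:1847
  48:553  49:731  50:136  51:793  52:2660  53:1123  54:1186
Giant step factor: 1396^(-55) ≡ 1745 (mod 3001).
Scan 2116·1745^i mod 3001 for i = 0, 1, …:
  i=0: 2116   i=1: 1190   i=2: 2859   i=3: 1293
  i=4: 2534   i=5: 1357   i=6: 176   i=7: 1018
  i=8: 2819   i=9: 516     …   i=33: 1411
  i=34: 1375
Match at i=34, j=36: e = 34·55 + 36 = 1906.

1906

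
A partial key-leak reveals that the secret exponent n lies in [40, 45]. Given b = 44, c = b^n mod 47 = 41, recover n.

41

Compute 44^40 mod 47 = 2, then multiply by 44 repeatedly:
  44^40=2  44^41=41
Found 41 at exponent 41.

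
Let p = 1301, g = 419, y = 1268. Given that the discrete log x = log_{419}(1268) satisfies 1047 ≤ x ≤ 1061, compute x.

Compute 419^1047 mod 1301 = 119, then multiply by 419 repeatedly:
  419^1047=119  419^1048=423  419^1049=301  419^1050=1223  419^1051=1144
  419^1052=568  419^1053=1210  419^1054=901  419^1055=229  419^1056=978
  419^1057=1268
Found 1268 at exponent 1057.

1057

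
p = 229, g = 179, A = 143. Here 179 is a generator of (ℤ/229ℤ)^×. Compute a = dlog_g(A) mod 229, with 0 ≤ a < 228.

213

Baby-step giant-step with m = ceil(sqrt(228)) = 16.
Baby table (179^j mod 229 for j=0..15):
  0:1  1:179  2:210  3:34  4:132  5:41  6:11  7:137
  8:20  9:145  10:78  11:222  12:121  13:133  14:220  15:221
Giant step factor: 179^(-16) ≡ 75 (mod 229).
Scan 143·75^i mod 229 for i = 0, 1, …:
  i=0: 143   i=1: 191   i=2: 127   i=3: 136
  i=4: 124   i=5: 140   i=6: 195   i=7: 198
  i=8: 194   i=9: 123   i=10: 65   i=11: 66
  i=12: 141   i=13: 41
Match at i=13, j=5: a = 13·16 + 5 = 213.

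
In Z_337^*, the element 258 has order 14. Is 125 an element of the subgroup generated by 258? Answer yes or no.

⟨258⟩ has order 14; its elements mod 337 are {1, 8, 42, 52, 64, 79, 162, 175, 258, 273, 285, 295, 329, 336}.
125 is not in this set.

no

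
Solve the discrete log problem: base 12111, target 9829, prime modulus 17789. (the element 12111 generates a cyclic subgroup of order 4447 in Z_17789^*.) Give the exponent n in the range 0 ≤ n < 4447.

Baby-step giant-step with m = ceil(sqrt(4447)) = 67.
Baby table (12111^j mod 17789 for j=0..66):
  0:1  1:12111  2:6016  3:13821  4:9430  5:1350  6:1759  7:9816
  8:15478  9:11365  10:8022  11:8713  12:16584  13:11014  14:8632  15:13988
  16:4021  17:9838  18:15085  19:1405  20:9671  21:2705  22:10706  23:14134
  24:11116  25:16513  26:5005  27:8432  28:11092  29:10473  30:2933  31:14719
  32:16029  33:13651  34:14084  35:10392  36:337  37:7726  38:17235  39:14748
  40:11468  41:10225  42:5746  43:17027  44:3909  45:5370  46:17275  47:1096
  48:3062  49:11606  50:9377  51:17660  52:3113  53:6652  54:13780  55:10971
  56:3740  57:4346  58:14544  59:13495  60:10402  61:14713  62:14519  63:13133
  64:2314  65:7179  66:10026
Giant step factor: 12111^(-67) ≡ 17594 (mod 17789).
Scan 9829·17594^i mod 17789 for i = 0, 1, …:
  i=0: 9829   i=1: 4557   i=2: 835   i=3: 15065
  i=4: 15299   i=5: 5247   i=6: 8597   i=7: 13540
  i=8: 10261   i=9: 9262   i=10: 8388   i=11: 928
  i=12: 14719
Match at i=12, j=31: n = 12·67 + 31 = 835.

835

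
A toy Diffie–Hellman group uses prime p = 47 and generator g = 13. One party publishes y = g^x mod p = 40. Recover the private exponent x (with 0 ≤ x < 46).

5

Baby-step giant-step with m = ceil(sqrt(46)) = 7.
Baby table (13^j mod 47 for j=0..6):
  0:1  1:13  2:28  3:35  4:32  5:40  6:3
Giant step factor: 13^(-7) ≡ 41 (mod 47).
Scan 40·41^i mod 47 for i = 0, 1, …:
  i=0: 40
Match at i=0, j=5: x = 0·7 + 5 = 5.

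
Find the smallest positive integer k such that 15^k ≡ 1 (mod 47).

The order of 15 must divide p − 1 = 46 = 2 · 23.
Divisors: 1, 2, 23, 46.
Check each in increasing order: 15^1 ≡ 15;  15^2 ≡ 37;  15^23 ≡ 46;  15^46 ≡ 1.
Smallest exponent giving 1 is 46.

46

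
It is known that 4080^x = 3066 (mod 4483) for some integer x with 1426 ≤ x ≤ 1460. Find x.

Compute 4080^1426 mod 4483 = 3185, then multiply by 4080 repeatedly:
  4080^1426=3185  4080^1427=3066
Found 3066 at exponent 1427.

1427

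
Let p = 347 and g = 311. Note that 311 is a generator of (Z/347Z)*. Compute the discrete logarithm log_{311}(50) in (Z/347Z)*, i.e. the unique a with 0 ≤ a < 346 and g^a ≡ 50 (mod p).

51

Baby-step giant-step with m = ceil(sqrt(346)) = 19.
Baby table (311^j mod 347 for j=0..18):
  0:1  1:311  2:255  3:189  4:136  5:309  6:327  7:26
  8:105  9:37  10:56  11:66  12:53  13:174  14:329  15:301
  16:268  17:68  18:328
Giant step factor: 311^(-19) ≡ 104 (mod 347).
Scan 50·104^i mod 347 for i = 0, 1, …:
  i=0: 50   i=1: 342   i=2: 174
Match at i=2, j=13: a = 2·19 + 13 = 51.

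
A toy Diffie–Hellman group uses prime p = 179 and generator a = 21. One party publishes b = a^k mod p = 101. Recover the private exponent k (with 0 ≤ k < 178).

Successive powers of 21 modulo 179:
  21^0=1  21^1=21  21^2=83  21^3=132  21^4=87  21^5=37
  21^6=61  21^7=28  21^8=51  21^9=176  21^10=116  21^11=109
  21^12=141  21^13=97  21^14=68  21^15=175  21^16=95  21^17=26
  21^18=9  21^19=10  21^20=31  21^21=114  21^22=67  21^23=154
  21^24=12  21^25=73  21^26=101
So 21^26 ≡ 101 (mod 179), giving k = 26.

26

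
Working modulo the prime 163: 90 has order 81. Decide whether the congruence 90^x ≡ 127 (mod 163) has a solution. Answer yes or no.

no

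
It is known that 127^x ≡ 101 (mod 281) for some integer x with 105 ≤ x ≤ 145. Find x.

Compute 127^105 mod 281 = 60, then multiply by 127 repeatedly:
  127^105=60  127^106=33  127^107=257  127^108=43  127^109=122
  127^110=39  127^111=176  127^112=153  127^113=42  127^114=276
  127^115=208  127^116=2  127^117=254  127^118=224  127^119=67
  127^120=79  127^121=198  127^122=137  127^123=258  127^124=170
  127^125=234  127^126=213  127^127=75  127^128=252  127^129=251
  127^130=124  127^131=12  127^132=119  127^133=220  127^134=121
  127^135=193  127^136=64  127^137=260  127^138=143  127^139=177
  127^140=280  127^141=154  127^142=169  127^143=107  127^144=101
Found 101 at exponent 144.

144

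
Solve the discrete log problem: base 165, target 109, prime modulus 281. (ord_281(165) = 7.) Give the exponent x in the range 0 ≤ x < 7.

Successive powers of 165 modulo 281:
  165^0=1  165^1=165  165^2=249  165^3=59  165^4=181  165^5=79
  165^6=109
So 165^6 ≡ 109 (mod 281), giving x = 6.

6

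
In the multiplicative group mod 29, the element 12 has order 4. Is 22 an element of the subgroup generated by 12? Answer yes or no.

22 ∈ ⟨12⟩ iff 22^4 ≡ 1 (mod 29), since |⟨12⟩| = 4.
22^4 mod 29 = 23.
Since 23 ≠ 1, 22 does not lie in the subgroup.

no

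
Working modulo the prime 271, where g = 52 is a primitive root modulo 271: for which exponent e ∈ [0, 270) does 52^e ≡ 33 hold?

Baby-step giant-step with m = ceil(sqrt(270)) = 17.
Baby table (52^j mod 271 for j=0..16):
  0:1  1:52  2:265  3:230  4:36  5:246  6:55  7:150
  8:212  9:184  10:83  11:251  12:44  13:120  14:7  15:93
  16:229
Giant step factor: 52^(-17) ≡ 254 (mod 271).
Scan 33·254^i mod 271 for i = 0, 1, …:
  i=0: 33   i=1: 252   i=2: 52
Match at i=2, j=1: e = 2·17 + 1 = 35.

35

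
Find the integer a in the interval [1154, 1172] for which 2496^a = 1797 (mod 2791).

1161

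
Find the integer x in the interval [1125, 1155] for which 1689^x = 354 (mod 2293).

1127

Compute 1689^1125 mod 2293 = 1113, then multiply by 1689 repeatedly:
  1689^1125=1113  1689^1126=1890  1689^1127=354
Found 354 at exponent 1127.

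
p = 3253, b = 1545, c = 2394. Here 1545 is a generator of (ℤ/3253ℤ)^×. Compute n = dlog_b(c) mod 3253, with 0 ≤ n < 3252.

Baby-step giant-step with m = ceil(sqrt(3252)) = 58.
Baby table (1545^j mod 3253 for j=0..57):
  0:1  1:1545  2:2576  3:1501  4:2909  5:2012  6:1925  7:883
  8:1228  9:761  10:1412  11:2030  12:458  13:1709  14:2222  15:1075
  16:1845  17:897  18:87  19:1042  20:2908  21:467  22:2602  23:2635
  24:1572  25:2002  26:2740  27:1147  28:2483  29:948  30:810  31:2298
  32:1387  33:2441  34:1118  35:3220  36:1063  37:2823  38:2515  39:1593
  40:1917  41:1535  42:138  43:1765  44:911  45:2199  46:1323  47:1151
  48:2157  49:1493  50:308  51:922  52:2929  53:382  54:1397  55:1626
  56:854  57:1965
Giant step factor: 1545^(-58) ≡ 1957 (mod 3253).
Scan 2394·1957^i mod 3253 for i = 0, 1, …:
  i=0: 2394   i=1: 738   i=2: 3187   i=3: 958
  i=4: 1078   i=5: 1702   i=6: 2995   i=7: 2562
  i=8: 961   i=9: 443     …   i=28: 744
  i=29: 1917
Match at i=29, j=40: n = 29·58 + 40 = 1722.

1722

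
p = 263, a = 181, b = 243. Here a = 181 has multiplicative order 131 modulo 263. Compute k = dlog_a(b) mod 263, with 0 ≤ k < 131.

55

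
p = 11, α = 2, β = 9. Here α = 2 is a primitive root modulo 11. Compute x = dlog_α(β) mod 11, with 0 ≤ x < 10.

Successive powers of 2 modulo 11:
  2^0=1  2^1=2  2^2=4  2^3=8  2^4=5  2^5=10
  2^6=9
So 2^6 ≡ 9 (mod 11), giving x = 6.

6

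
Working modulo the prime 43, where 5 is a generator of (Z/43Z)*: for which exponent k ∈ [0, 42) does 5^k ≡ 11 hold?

18

Baby-step giant-step with m = ceil(sqrt(42)) = 7.
Baby table (5^j mod 43 for j=0..6):
  0:1  1:5  2:25  3:39  4:23  5:29  6:16
Giant step factor: 5^(-7) ≡ 7 (mod 43).
Scan 11·7^i mod 43 for i = 0, 1, …:
  i=0: 11   i=1: 34   i=2: 23
Match at i=2, j=4: k = 2·7 + 4 = 18.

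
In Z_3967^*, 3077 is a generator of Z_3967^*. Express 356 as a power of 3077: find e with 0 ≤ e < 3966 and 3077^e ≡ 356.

453

Baby-step giant-step with m = ceil(sqrt(3966)) = 63.
Baby table (3077^j mod 3967 for j=0..62):
  0:1  1:3077  2:2667  3:2603  4:58  5:3918  6:3940  7:228
  8:3364  9:1125  10:2401  11:1323  12:729  13:1778  14:413  15:1361
  16:2612  17:3949  18:152  19:3565  20:750  21:2923  22:882  23:486
  24:3830  25:2920  26:3552  27:419  28:3955  29:2746  30:3699  31:500
  32:3271  33:588  34:324  35:1231  36:3269  37:2368  38:2924  39:3959
  40:3153  41:2466  42:2978  43:3503  44:392  45:216  46:2143  47:857
  48:2901  49:627  50:1317  51:2102  52:1644  53:663  54:1013  55:2906
  56:144  57:2751  58:3216  59:1934  60:418  61:878  62:79
Giant step factor: 3077^(-63) ≡ 1075 (mod 3967).
Scan 356·1075^i mod 3967 for i = 0, 1, …:
  i=0: 356   i=1: 1868   i=2: 798   i=3: 978
  i=4: 95   i=5: 2950   i=6: 1617   i=7: 729
Match at i=7, j=12: e = 7·63 + 12 = 453.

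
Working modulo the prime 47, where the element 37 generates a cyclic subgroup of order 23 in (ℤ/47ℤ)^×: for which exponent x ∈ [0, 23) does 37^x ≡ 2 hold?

Successive powers of 37 modulo 47:
  37^0=1  37^1=37  37^2=6  37^3=34  37^4=36  37^5=16
  37^6=28  37^7=2
So 37^7 ≡ 2 (mod 47), giving x = 7.

7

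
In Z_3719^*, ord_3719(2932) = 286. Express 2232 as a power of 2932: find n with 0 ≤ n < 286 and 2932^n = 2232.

Baby-step giant-step with m = ceil(sqrt(286)) = 17.
Baby table (2932^j mod 3719 for j=0..16):
  0:1  1:2932  2:2015  3:2208  4:2796  5:1196  6:3374  7:28
  8:278  9:635  10:2320  11:189  12:17  13:1497  14:784  15:346
  16:2904
Giant step factor: 2932^(-17) ≡ 1184 (mod 3719).
Scan 2232·1184^i mod 3719 for i = 0, 1, …:
  i=0: 2232   i=1: 2198   i=2: 2851   i=3: 2451
  i=4: 1164   i=5: 2146   i=6: 787   i=7: 2058
  i=8: 727   i=9: 1679     …   i=13: 3135
  i=14: 278
Match at i=14, j=8: n = 14·17 + 8 = 246.

246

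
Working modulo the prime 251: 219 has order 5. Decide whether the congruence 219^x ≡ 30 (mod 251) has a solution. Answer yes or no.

no

⟨219⟩ has order 5; its elements mod 251 are {1, 20, 113, 149, 219}.
30 is not in this set.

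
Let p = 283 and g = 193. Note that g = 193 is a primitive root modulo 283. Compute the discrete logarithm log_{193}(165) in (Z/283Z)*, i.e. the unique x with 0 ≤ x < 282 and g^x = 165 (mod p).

152

Baby-step giant-step with m = ceil(sqrt(282)) = 17.
Baby table (193^j mod 283 for j=0..16):
  0:1  1:193  2:176  3:8  4:129  5:276  6:64  7:183
  8:227  9:229  10:49  11:118  12:134  13:109  14:95  15:223
  16:23
Giant step factor: 193^(-17) ≡ 124 (mod 283).
Scan 165·124^i mod 283 for i = 0, 1, …:
  i=0: 165   i=1: 84   i=2: 228   i=3: 255
  i=4: 207   i=5: 198   i=6: 214   i=7: 217
  i=8: 23
Match at i=8, j=16: x = 8·17 + 16 = 152.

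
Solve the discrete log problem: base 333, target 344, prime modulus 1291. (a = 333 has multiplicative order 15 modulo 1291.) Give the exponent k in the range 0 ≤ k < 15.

9

Successive powers of 333 modulo 1291:
  333^0=1  333^1=333  333^2=1154  333^3=855  333^4=695  333^5=346
  333^6=319  333^7=365  333^8=191  333^9=344
So 333^9 ≡ 344 (mod 1291), giving k = 9.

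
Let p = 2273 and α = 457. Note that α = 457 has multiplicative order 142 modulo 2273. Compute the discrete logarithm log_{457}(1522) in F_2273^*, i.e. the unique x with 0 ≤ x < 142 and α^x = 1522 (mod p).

28

Baby-step giant-step with m = ceil(sqrt(142)) = 12.
Baby table (457^j mod 2273 for j=0..11):
  0:1  1:457  2:2006  3:723  4:826  5:164  6:2212  7:1672
  8:376  9:1357  10:1893  11:1361
Giant step factor: 457^(-12) ≡ 1204 (mod 2273).
Scan 1522·1204^i mod 2273 for i = 0, 1, …:
  i=0: 1522   i=1: 450   i=2: 826
Match at i=2, j=4: x = 2·12 + 4 = 28.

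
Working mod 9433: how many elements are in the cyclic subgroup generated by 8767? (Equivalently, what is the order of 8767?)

The order of 8767 must divide p − 1 = 9432 = 2^3 · 3^2 · 131.
Divisors: 1, 2, 3, 4, 6, 8, 9, 12, 18, 24, 36, 72, 131, 262, 393, 524, 786, 1048, 1179, 1572, 2358, 3144, 4716, 9432.
Check each in increasing order: 8767^1 ≡ 8767;  8767^2 ≡ 205;  8767^3 ≡ 4965;  8767^4 ≡ 4293;  8767^6 ≡ 2796;  8767^8 ≡ 7200;  8767^9 ≡ 6197;  8767^12 ≡ 7092;  8767^18 ≡ 1066;  8767^24 ≡ 9141;  8767^36 ≡ 4396;  8767^72 ≡ 6032;  8767^131 ≡ 8863;  8767^262 ≡ 4178;  8767^393 ≡ 5089;  8767^524 ≡ 4634;  8767^786 ≡ 4336;  8767^1048 ≡ 4448;  8767^1179 ≡ 2117;  8767^1572 ≡ 927;  8767^2358 ≡ 1014;  8767^3144 ≡ 926;  8767^4716 ≡ 9432;  8767^9432 ≡ 1.
Smallest exponent giving 1 is 9432.

9432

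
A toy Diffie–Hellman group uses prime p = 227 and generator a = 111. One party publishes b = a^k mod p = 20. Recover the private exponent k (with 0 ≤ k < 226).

103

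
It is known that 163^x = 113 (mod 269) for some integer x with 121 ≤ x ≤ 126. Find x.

121

Compute 163^121 mod 269 = 113, then multiply by 163 repeatedly:
  163^121=113
Found 113 at exponent 121.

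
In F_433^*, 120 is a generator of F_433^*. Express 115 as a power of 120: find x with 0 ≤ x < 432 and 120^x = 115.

252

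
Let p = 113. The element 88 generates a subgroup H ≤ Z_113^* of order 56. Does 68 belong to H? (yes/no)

68 ∈ ⟨88⟩ iff 68^56 ≡ 1 (mod 113), since |⟨88⟩| = 56.
68^56 mod 113 = 112.
Since 112 ≠ 1, 68 does not lie in the subgroup.

no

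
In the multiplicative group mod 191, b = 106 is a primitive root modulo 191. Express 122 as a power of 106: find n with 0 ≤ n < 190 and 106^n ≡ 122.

175

Baby-step giant-step with m = ceil(sqrt(190)) = 14.
Baby table (106^j mod 191 for j=0..13):
  0:1  1:106  2:158  3:131  4:134  5:70  6:162  7:173
  8:2  9:21  10:125  11:71  12:77  13:140
Giant step factor: 106^(-14) ≡ 135 (mod 191).
Scan 122·135^i mod 191 for i = 0, 1, …:
  i=0: 122   i=1: 44   i=2: 19   i=3: 82
  i=4: 183   i=5: 66   i=6: 124   i=7: 123
  i=8: 179   i=9: 99   i=10: 186   i=11: 89
  i=12: 173
Match at i=12, j=7: n = 12·14 + 7 = 175.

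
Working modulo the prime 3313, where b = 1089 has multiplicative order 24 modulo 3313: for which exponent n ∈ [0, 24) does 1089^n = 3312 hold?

12

Successive powers of 1089 modulo 3313:
  1089^0=1  1089^1=1089  1089^2=3180  1089^3=935  1089^4=1124  1089^5=1539
  1089^6=2906  1089^7=719  1089^8=1123  1089^9=450  1089^10=3039  1089^11=3097
  1089^12=3312
So 1089^12 ≡ 3312 (mod 3313), giving n = 12.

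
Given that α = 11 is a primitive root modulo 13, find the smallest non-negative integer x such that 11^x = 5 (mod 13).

3

Successive powers of 11 modulo 13:
  11^0=1  11^1=11  11^2=4  11^3=5
So 11^3 ≡ 5 (mod 13), giving x = 3.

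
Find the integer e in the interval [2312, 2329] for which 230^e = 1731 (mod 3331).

2323

Compute 230^2312 mod 3331 = 802, then multiply by 230 repeatedly:
  230^2312=802  230^2313=1255  230^2314=2184  230^2315=2670  230^2316=1196
  230^2317=1938  230^2318=2717  230^2319=2013  230^2320=3312  230^2321=2292
  230^2322=862  230^2323=1731
Found 1731 at exponent 2323.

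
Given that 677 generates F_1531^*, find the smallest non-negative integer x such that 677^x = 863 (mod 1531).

182

Baby-step giant-step with m = ceil(sqrt(1530)) = 40.
Baby table (677^j mod 1531 for j=0..39):
  0:1  1:677  2:560  3:963  4:1276  5:368  6:1114  7:926
  8:723  9:1082  10:696  11:1175  12:886  13:1201  14:116  15:451
  16:658  17:1476  18:1040  19:1351  20:620  21:246  22:1194  23:1501
  24:1124  25:41  26:199  27:1526  28:1208  29:262  30:1309  31:1275
  32:1222  33:554  34:1494  35:978  36:714  37:1113  38:249  39:163
Giant step factor: 677^(-40) ≡ 862 (mod 1531).
Scan 863·862^i mod 1531 for i = 0, 1, …:
  i=0: 863   i=1: 1371   i=2: 1401   i=3: 1234
  i=4: 1194
Match at i=4, j=22: x = 4·40 + 22 = 182.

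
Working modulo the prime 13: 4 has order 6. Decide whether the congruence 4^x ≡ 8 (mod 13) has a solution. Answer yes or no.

8 ∈ ⟨4⟩ iff 8^6 ≡ 1 (mod 13), since |⟨4⟩| = 6.
8^6 mod 13 = 12.
Since 12 ≠ 1, 8 does not lie in the subgroup.

no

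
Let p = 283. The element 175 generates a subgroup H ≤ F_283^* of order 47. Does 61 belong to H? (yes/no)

61 ∈ ⟨175⟩ iff 61^47 ≡ 1 (mod 283), since |⟨175⟩| = 47.
61^47 mod 283 = 1.
Since 1 = 1, 61 lies in the subgroup.

yes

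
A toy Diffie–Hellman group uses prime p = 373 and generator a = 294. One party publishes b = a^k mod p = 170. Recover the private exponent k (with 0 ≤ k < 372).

Successive powers of 294 modulo 373:
  294^0=1  294^1=294  294^2=273  294^3=67  294^4=302  294^5=14
  294^6=13  294^7=92  294^8=192  294^9=125  294^10=196  294^11=182
  294^12=169  294^13=77  294^14=258  294^15=133  294^16=310  294^17=128
  294^18=332  294^19=255  294^20=370  294^21=237  294^22=300  294^23=172
  294^24=213  294^25=331  294^26=334  294^27=97  294^28=170
So 294^28 ≡ 170 (mod 373), giving k = 28.

28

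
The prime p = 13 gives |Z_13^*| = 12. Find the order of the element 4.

6

The order of 4 must divide p − 1 = 12 = 2^2 · 3.
Divisors: 1, 2, 3, 4, 6, 12.
Check each in increasing order: 4^1 ≡ 4;  4^2 ≡ 3;  4^3 ≡ 12;  4^4 ≡ 9;  4^6 ≡ 1.
Smallest exponent giving 1 is 6.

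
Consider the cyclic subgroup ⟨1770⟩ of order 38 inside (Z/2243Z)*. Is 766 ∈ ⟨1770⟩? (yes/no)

yes

766 ∈ ⟨1770⟩ iff 766^38 ≡ 1 (mod 2243), since |⟨1770⟩| = 38.
766^38 mod 2243 = 1.
Since 1 = 1, 766 lies in the subgroup.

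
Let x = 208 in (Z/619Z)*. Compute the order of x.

618

The order of 208 must divide p − 1 = 618 = 2 · 3 · 103.
Divisors: 1, 2, 3, 6, 103, 206, 309, 618.
Check each in increasing order: 208^1 ≡ 208;  208^2 ≡ 553;  208^3 ≡ 509;  208^6 ≡ 339;  208^103 ≡ 367;  208^206 ≡ 366;  208^309 ≡ 618;  208^618 ≡ 1.
Smallest exponent giving 1 is 618.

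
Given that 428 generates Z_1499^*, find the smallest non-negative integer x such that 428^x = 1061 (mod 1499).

211

Baby-step giant-step with m = ceil(sqrt(1498)) = 39.
Baby table (428^j mod 1499 for j=0..38):
  0:1  1:428  2:306  3:555  4:698  5:443  6:730  7:648
  8:29  9:420  10:1379  11:1105  12:755  13:855  14:184  15:804
  16:841  17:188  18:1017  19:566  20:909  21:811  22:839  23:831
  24:405  25:955  26:1012  27:1424  28:878  29:1034  30:347  31:115
  32:1252  33:713  34:867  35:823  36:1478  37:6  38:1069
Giant step factor: 428^(-39) ≡ 814 (mod 1499).
Scan 1061·814^i mod 1499 for i = 0, 1, …:
  i=0: 1061   i=1: 230   i=2: 1344   i=3: 1245
  i=4: 106   i=5: 841
Match at i=5, j=16: x = 5·39 + 16 = 211.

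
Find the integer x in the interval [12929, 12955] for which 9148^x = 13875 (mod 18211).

12933

Compute 9148^12929 mod 18211 = 699, then multiply by 9148 repeatedly:
  9148^12929=699  9148^12930=2391  9148^12931=1457  9148^12932=16395  9148^12933=13875
Found 13875 at exponent 12933.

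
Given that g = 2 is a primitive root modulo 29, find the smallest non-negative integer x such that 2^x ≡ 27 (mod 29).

15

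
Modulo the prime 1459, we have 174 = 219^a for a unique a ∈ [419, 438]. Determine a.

432

Compute 219^419 mod 1459 = 58, then multiply by 219 repeatedly:
  219^419=58  219^420=1030  219^421=884  219^422=1008  219^423=443
  219^424=723  219^425=765  219^426=1209  219^427=692  219^428=1271
  219^429=1139  219^430=1411  219^431=1160  219^432=174
Found 174 at exponent 432.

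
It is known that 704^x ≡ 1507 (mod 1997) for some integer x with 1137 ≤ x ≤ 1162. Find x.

1140

Compute 704^1137 mod 1997 = 806, then multiply by 704 repeatedly:
  704^1137=806  704^1138=276  704^1139=595  704^1140=1507
Found 1507 at exponent 1140.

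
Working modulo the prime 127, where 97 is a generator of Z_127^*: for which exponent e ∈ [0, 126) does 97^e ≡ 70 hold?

Baby-step giant-step with m = ceil(sqrt(126)) = 12.
Baby table (97^j mod 127 for j=0..11):
  0:1  1:97  2:11  3:51  4:121  5:53  6:61  7:75
  8:36  9:63  10:15  11:58
Giant step factor: 97^(-12) ≡ 117 (mod 127).
Scan 70·117^i mod 127 for i = 0, 1, …:
  i=0: 70   i=1: 62   i=2: 15
Match at i=2, j=10: e = 2·12 + 10 = 34.

34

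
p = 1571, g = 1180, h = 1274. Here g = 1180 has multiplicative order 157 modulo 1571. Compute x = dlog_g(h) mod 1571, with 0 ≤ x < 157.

117

Baby-step giant-step with m = ceil(sqrt(157)) = 13.
Baby table (1180^j mod 1571 for j=0..12):
  0:1  1:1180  2:494  3:79  4:531  5:1322  6:1528  7:1103
  8:752  9:1316  10:732  11:1281  12:278
Giant step factor: 1180^(-13) ≡ 1261 (mod 1571).
Scan 1274·1261^i mod 1571 for i = 0, 1, …:
  i=0: 1274   i=1: 952   i=2: 228   i=3: 15
  i=4: 63   i=5: 893   i=6: 1237   i=7: 1425
  i=8: 1272   i=9: 1
Match at i=9, j=0: x = 9·13 + 0 = 117.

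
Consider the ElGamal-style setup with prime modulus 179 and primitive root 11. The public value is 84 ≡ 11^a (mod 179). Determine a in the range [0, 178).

Baby-step giant-step with m = ceil(sqrt(178)) = 14.
Baby table (11^j mod 179 for j=0..13):
  0:1  1:11  2:121  3:78  4:142  5:130  6:177  7:157
  8:116  9:23  10:74  11:98  12:4  13:44
Giant step factor: 11^(-14) ≡ 27 (mod 179).
Scan 84·27^i mod 179 for i = 0, 1, …:
  i=0: 84   i=1: 120   i=2: 18   i=3: 128
  i=4: 55   i=5: 53   i=6: 178   i=7: 152
  i=8: 166   i=9: 7   i=10: 10   i=11: 91
  i=12: 130
Match at i=12, j=5: a = 12·14 + 5 = 173.

173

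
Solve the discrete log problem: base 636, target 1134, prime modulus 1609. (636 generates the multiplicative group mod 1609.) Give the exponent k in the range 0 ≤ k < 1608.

Baby-step giant-step with m = ceil(sqrt(1608)) = 41.
Baby table (636^j mod 1609 for j=0..40):
  0:1  1:636  2:637  3:1273  4:301  5:1574  6:266  7:231
  8:497  9:728  10:1225  11:344  12:1569  13:304  14:264  15:568
  16:832  17:1400  18:623  19:414  20:1037  21:1451  22:879  23:721
  24:1600  25:712  26:703  27:1415  28:509  29:315  30:824  31:1139
  32:354  33:1493  34:238  35:122  36:360  37:482  38:842  39:1324
  40:557
Giant step factor: 636^(-41) ≡ 420 (mod 1609).
Scan 1134·420^i mod 1609 for i = 0, 1, …:
  i=0: 1134   i=1: 16   i=2: 284   i=3: 214
  i=4: 1385   i=5: 851   i=6: 222   i=7: 1527
  i=8: 958   i=9: 110     …   i=16: 1357
  i=17: 354
Match at i=17, j=32: k = 17·41 + 32 = 729.

729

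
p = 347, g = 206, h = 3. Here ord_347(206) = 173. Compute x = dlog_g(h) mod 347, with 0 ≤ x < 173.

108

Baby-step giant-step with m = ceil(sqrt(173)) = 14.
Baby table (206^j mod 347 for j=0..13):
  0:1  1:206  2:102  3:192  4:341  5:152  6:82  7:236
  8:36  9:129  10:202  11:319  12:131  13:267
Giant step factor: 206^(-14) ≡ 278 (mod 347).
Scan 3·278^i mod 347 for i = 0, 1, …:
  i=0: 3   i=1: 140   i=2: 56   i=3: 300
  i=4: 120   i=5: 48   i=6: 158   i=7: 202
Match at i=7, j=10: x = 7·14 + 10 = 108.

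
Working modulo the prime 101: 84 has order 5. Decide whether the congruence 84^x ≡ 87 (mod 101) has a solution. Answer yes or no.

yes

⟨84⟩ has order 5; its elements mod 101 are {1, 36, 84, 87, 95}.
87 is in this set.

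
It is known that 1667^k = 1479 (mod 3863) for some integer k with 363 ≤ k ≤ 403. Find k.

396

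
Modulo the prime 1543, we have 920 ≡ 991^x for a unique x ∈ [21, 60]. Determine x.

26

Compute 991^21 mod 1543 = 1361, then multiply by 991 repeatedly:
  991^21=1361  991^22=169  991^23=835  991^24=437  991^25=1027
  991^26=920
Found 920 at exponent 26.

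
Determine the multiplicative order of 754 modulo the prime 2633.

2632

The order of 754 must divide p − 1 = 2632 = 2^3 · 7 · 47.
Divisors: 1, 2, 4, 7, 8, 14, 28, 47, 56, 94, 188, 329, 376, 658, 1316, 2632.
Check each in increasing order: 754^1 ≡ 754;  754^2 ≡ 2421;  754^4 ≡ 183;  754^7 ≡ 446;  754^8 ≡ 1893;  754^14 ≡ 1441;  754^28 ≡ 1677;  754^47 ≡ 1552;  754^56 ≡ 285;  754^94 ≡ 2142;  754^188 ≡ 1478;  754^329 ≡ 885;  754^376 ≡ 1727;  754^658 ≡ 1224;  754^1316 ≡ 2632;  754^2632 ≡ 1.
Smallest exponent giving 1 is 2632.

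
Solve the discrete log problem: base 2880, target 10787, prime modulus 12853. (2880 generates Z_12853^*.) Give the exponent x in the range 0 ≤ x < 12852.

Baby-step giant-step with m = ceil(sqrt(12852)) = 114.
Baby table (2880^j mod 12853 for j=0..113):
  0:1  1:2880  2:4215  3:5968  4:3379  5:1799  6:1361  7:12368
  8:4177  9:12205  10:10298  11:6369  12:1489  13:8271  14:3871  15:4929
  16:5808  17:5287  18:8608  19:10456  20:11554  21:11956  22:93  23:10780
  24:6405  25:2345  26:5775  27:218  28:10896  29:6307  30:2871  31:4001
  32:6592  33:1079  34:9947  35:10876  36:119  37:8542  38:318  39:3277
  40:3658  41:8433  42:7723  43:6550  44:8649  45:6  46:4427  47:12437
  48:10102  49:7421  50:10794  51:8166  52:9943  53:12209  54:8965  55:10376
  56:12508  57:8934  58:11067  59:10373  60:3868  61:9142  62:6016  63:236
  64:11324  65:5059  66:7471  67:558  68:415  69:12724  70:1217  71:8944
  72:1308  73:1111  74:12136  75:4373  76:11153  77:993  78:6474  79:8270
  80:991  81:714  82:12693  83:1908  84:6809  85:9095  86:12039  87:7779
  88:741  89:482  90:36  91:856  92:10357  93:9200  94:5967  95:499
  96:10437  97:8246  98:8989  99:2378  100:10844  101:10783  102:2192  103:2137
  104:10826  105:10355  106:3440  107:10390  108:1416  109:3679  110:4648  111:6267
  112:3348  113:2490
Giant step factor: 2880^(-114) ≡ 8386 (mod 12853).
Scan 10787·8386^i mod 12853 for i = 0, 1, …:
  i=0: 10787   i=1: 368   i=2: 1328   i=3: 5910
  i=4: 92   i=5: 332   i=6: 7904   i=7: 23
  i=8: 83   i=9: 1976     …   i=14: 7235
  i=15: 6550
Match at i=15, j=43: x = 15·114 + 43 = 1753.

1753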